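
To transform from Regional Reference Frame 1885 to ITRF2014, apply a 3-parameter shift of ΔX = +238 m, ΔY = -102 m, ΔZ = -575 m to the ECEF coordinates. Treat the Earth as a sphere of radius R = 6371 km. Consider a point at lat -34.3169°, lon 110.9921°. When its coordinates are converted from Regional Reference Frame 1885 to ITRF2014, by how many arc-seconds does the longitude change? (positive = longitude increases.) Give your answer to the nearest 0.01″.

sin φ = -0.563770, cos φ = 0.825932, sin λ = 0.933630, cos λ = -0.358239.
East component: ΔE = −sin λ·ΔX + cos λ·ΔY = −(0.933630)(238) + (-0.358239)(-102) = -185.66 m.
1° of latitude spans πR/180 = 111195 m; at latitude φ, 1° of longitude spans that × cos φ = 91839.5 m, so Δλ = -185.66 / 91839.5 × 3600 = -7.278″.

Δλ = -7.28″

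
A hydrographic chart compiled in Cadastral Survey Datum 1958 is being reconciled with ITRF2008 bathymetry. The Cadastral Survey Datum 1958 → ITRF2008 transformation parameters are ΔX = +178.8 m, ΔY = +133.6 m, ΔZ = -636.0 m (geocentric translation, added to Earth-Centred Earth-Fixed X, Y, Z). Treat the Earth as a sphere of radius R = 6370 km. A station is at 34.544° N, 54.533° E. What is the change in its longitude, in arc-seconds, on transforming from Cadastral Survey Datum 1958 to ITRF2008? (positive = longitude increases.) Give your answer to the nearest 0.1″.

sin φ = 0.567039, cos φ = 0.823691, sin λ = 0.814450, cos λ = 0.580234.
East component: ΔE = −sin λ·ΔX + cos λ·ΔY = −(0.814450)(178.8) + (0.580234)(133.6) = -68.10 m.
1° of latitude spans πR/180 = 111177 m; at latitude φ, 1° of longitude spans that × cos φ = 91575.9 m, so Δλ = -68.10 / 91575.9 × 3600 = -2.677″.

Δλ = -2.7″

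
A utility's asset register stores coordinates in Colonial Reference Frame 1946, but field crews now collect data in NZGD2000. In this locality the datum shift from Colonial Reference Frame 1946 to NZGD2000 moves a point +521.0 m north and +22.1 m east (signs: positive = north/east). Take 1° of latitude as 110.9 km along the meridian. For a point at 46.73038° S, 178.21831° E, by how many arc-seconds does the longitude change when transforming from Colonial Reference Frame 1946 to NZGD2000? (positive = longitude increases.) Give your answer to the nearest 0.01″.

Δλ = 1.05″

At latitude -46.73038°, cos φ = 0.685432.
1° of longitude at this latitude = 110.9 × cos φ = 76.01 km, so Δλ = 22.1 / 76014.4 = 0.0002907° = 1.047″.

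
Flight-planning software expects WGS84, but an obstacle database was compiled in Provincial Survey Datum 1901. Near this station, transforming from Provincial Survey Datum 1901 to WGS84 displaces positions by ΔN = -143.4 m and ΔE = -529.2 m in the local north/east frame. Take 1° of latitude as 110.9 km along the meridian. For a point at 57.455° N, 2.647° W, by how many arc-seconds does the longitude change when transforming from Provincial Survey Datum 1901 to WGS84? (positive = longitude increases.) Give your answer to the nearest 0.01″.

At latitude 57.455°, cos φ = 0.537962.
1° of longitude at this latitude = 110.9 × cos φ = 59.66 km, so Δλ = -529.2 / 59660.0 = -0.0088703° = -31.933″.

Δλ = -31.93″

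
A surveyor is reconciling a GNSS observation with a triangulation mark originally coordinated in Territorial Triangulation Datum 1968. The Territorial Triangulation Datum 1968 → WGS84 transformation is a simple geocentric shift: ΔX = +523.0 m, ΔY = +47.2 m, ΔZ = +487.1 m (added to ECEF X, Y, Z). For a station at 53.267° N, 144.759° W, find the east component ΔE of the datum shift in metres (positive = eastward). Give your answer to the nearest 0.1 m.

ΔE = 263.2 m

The local east axis at (φ, λ) is (−sin λ, cos λ, 0), so ΔE = −sin(-144.759°)·523.0 + cos(-144.759°)·47.2 = 263.23 m.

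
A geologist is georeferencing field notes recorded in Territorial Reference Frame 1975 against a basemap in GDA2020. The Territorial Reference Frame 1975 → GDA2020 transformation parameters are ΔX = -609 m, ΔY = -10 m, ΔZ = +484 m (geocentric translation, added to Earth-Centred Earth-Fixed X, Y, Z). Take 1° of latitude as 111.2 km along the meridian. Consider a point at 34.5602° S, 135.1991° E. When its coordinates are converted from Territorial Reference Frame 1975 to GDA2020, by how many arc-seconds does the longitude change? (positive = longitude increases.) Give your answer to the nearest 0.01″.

sin φ = -0.567272, cos φ = 0.823531, sin λ = 0.704645, cos λ = -0.709560.
East component: ΔE = −sin λ·ΔX + cos λ·ΔY = −(0.704645)(-609) + (-0.709560)(-10) = 436.22 m.
1° of latitude spans 111200 m; at latitude φ, 1° of longitude spans that × cos φ = 91576.6 m, so Δλ = 436.22 / 91576.6 × 3600 = 17.149″.

Δλ = 17.15″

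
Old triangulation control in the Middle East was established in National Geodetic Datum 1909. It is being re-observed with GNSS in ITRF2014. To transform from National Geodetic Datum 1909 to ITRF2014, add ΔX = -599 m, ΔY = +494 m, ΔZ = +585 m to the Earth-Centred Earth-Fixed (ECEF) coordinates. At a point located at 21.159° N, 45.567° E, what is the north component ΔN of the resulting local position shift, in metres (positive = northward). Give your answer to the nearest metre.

ΔN = 570 m

The local north axis is (−sin φ cos λ, −sin φ sin λ, cos φ), giving ΔN = 151.366 − 127.328 + 545.561 = 569.60 m.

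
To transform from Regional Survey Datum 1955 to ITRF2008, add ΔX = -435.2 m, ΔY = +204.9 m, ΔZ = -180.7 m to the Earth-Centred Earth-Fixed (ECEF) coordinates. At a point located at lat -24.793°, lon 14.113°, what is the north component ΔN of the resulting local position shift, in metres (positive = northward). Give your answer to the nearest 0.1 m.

The local north axis is (−sin φ cos λ, −sin φ sin λ, cos φ), giving ΔN = -176.989 + 20.951 − 164.045 = -320.08 m.

ΔN = -320.1 m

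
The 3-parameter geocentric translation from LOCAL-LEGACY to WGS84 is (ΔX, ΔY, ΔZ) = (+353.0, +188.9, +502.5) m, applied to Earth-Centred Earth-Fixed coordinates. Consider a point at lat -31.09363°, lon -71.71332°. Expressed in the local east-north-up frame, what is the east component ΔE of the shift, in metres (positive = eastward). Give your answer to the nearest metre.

ΔE = 394 m

At φ = -31.09363°, λ = -71.71332°: sin φ = -0.516438, cos φ = 0.856325, sin λ = -0.949498, cos λ = 0.313772.
ΔE = −sin λ·ΔX + cos λ·ΔY = −(-0.949498)·(353.0) + (0.313772)·(188.9) = 394.44 m.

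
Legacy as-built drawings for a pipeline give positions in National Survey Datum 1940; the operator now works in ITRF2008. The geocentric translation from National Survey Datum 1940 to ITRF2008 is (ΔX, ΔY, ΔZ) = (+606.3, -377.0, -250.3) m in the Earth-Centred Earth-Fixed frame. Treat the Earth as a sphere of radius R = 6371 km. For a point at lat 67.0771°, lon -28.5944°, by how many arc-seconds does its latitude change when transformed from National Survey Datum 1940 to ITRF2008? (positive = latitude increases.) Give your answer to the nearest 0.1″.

sin φ = 0.921030, cos φ = 0.389492, sin λ = -0.478606, cos λ = 0.878030.
North component: ΔN = −sin φ cos λ·ΔX − sin φ sin λ·ΔY + cos φ·ΔZ = −(0.921030)(0.878030)(606.3) − (0.921030)(-0.478606)(-377.0) + (0.389492)(-250.3) = -753.99 m.
1° of latitude spans πR/180 = 111195 m, so Δφ = -753.99 / 111195 × 3600 = -24.411″.

Δφ = -24.4″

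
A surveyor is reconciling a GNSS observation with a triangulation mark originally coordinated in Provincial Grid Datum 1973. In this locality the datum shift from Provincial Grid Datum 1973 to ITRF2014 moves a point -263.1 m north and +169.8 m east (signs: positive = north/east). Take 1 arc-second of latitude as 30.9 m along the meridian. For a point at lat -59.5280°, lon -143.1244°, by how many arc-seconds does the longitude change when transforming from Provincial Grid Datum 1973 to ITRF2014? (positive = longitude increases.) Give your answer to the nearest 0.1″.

At latitude -59.5280°, cos φ = 0.507117.
1″ of longitude at this latitude = 30.90 × cos φ = 15.6699 m, so Δλ = 169.8 / 15.6699 = 10.836″.

Δλ = 10.8″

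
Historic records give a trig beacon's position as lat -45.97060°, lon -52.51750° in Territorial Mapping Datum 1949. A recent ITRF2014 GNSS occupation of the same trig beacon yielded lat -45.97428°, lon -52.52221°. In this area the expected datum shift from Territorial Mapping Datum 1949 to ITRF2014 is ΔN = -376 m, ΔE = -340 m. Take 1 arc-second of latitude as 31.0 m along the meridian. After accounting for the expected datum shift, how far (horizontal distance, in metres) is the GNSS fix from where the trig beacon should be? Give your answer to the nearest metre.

43 m

Observed coordinate differences: Δφ = -0.00368°, Δλ = -0.00471°.
Converting to metres (1° lat = 111600 m, cos φ = 0.695027): observed ΔN = -410.7 m, observed ΔE = -365.3 m.
Subtracting the expected shift leaves a residual of -410.7 − (-376) = -34.7 m north and -365.3 − (-340) = -25.3 m east.
Residual distance = √((-34.7)² + (-25.3)²) = 43.0 m.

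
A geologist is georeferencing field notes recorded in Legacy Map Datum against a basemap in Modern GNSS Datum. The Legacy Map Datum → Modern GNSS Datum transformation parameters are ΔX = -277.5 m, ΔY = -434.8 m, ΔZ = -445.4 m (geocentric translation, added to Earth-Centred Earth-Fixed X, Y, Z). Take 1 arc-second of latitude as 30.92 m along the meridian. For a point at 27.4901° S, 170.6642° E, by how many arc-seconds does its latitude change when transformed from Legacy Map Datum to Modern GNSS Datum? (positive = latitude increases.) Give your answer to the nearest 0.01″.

sin φ = -0.461595, cos φ = 0.887091, sin λ = 0.162220, cos λ = -0.986755.
North component: ΔN = −sin φ cos λ·ΔX − sin φ sin λ·ΔY + cos φ·ΔZ = −(-0.461595)(-0.986755)(-277.5) − (-0.461595)(0.162220)(-434.8) + (0.887091)(-445.4) = -301.27 m.
1° of latitude spans 3600 × 30.92 = 111312 m, so Δφ = -301.27 / 111312 × 3600 = -9.744″.

Δφ = -9.74″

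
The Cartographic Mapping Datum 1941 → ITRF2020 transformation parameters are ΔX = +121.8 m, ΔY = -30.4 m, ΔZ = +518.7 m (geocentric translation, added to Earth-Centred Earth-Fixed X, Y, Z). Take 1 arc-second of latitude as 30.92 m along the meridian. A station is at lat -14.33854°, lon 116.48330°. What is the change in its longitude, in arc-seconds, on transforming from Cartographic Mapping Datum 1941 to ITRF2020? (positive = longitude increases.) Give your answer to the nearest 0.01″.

sin φ = -0.247651, cos φ = 0.968849, sin λ = 0.895064, cos λ = -0.445937.
East component: ΔE = −sin λ·ΔX + cos λ·ΔY = −(0.895064)(121.8) + (-0.445937)(-30.4) = -95.46 m.
1° of latitude spans 3600 × 30.92 = 111312 m; at latitude φ, 1° of longitude spans that × cos φ = 107844.6 m, so Δλ = -95.46 / 107844.6 × 3600 = -3.187″.

Δλ = -3.19″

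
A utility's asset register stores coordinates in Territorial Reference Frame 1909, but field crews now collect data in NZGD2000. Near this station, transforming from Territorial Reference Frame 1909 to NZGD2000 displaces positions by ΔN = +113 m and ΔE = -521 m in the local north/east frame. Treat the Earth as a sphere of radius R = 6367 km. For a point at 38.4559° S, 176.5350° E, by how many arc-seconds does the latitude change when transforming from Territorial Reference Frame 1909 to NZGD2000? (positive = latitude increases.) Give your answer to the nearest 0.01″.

Δφ = 3.66″

On a sphere of radius R, 1 rad of latitude = R, so Δφ = ΔN / R = 113.0 / 6367000 = 1.7748e-05 rad = 3.661″.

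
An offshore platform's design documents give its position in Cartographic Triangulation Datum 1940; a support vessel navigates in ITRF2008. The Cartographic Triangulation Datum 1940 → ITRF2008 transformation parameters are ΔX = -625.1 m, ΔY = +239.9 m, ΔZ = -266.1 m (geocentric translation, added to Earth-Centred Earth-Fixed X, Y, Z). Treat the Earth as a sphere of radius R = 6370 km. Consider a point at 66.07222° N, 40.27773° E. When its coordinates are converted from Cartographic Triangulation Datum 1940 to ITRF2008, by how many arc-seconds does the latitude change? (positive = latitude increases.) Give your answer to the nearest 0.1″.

Δφ = 6.0″

sin φ = 0.914057, cos φ = 0.405585, sin λ = 0.646493, cos λ = 0.762920.
North component: ΔN = −sin φ cos λ·ΔX − sin φ sin λ·ΔY + cos φ·ΔZ = −(0.914057)(0.762920)(-625.1) − (0.914057)(0.646493)(239.9) + (0.405585)(-266.1) = 186.22 m.
1° of latitude spans πR/180 = 111177 m, so Δφ = 186.22 / 111177 × 3600 = 6.030″.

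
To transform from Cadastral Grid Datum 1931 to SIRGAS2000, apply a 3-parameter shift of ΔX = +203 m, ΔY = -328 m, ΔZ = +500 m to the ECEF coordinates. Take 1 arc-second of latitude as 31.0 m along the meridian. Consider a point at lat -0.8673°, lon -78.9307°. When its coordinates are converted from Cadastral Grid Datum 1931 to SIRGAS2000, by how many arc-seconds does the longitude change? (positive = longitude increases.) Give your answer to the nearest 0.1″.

Δλ = 4.4″

sin φ = -0.015137, cos φ = 0.999885, sin λ = -0.981396, cos λ = 0.191996.
East component: ΔE = −sin λ·ΔX + cos λ·ΔY = −(-0.981396)(203) + (0.191996)(-328) = 136.25 m.
1° of latitude spans 3600 × 31.00 = 111600 m; at latitude φ, 1° of longitude spans that × cos φ = 111587.2 m, so Δλ = 136.25 / 111587.2 × 3600 = 4.396″.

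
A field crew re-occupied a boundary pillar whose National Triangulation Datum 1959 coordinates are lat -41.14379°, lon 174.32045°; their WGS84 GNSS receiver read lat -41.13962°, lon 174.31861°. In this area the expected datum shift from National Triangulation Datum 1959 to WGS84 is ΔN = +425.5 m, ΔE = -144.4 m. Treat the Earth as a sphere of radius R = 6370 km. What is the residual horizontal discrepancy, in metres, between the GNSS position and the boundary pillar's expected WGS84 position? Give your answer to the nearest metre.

Observed coordinate differences: Δφ = +0.00417°, Δλ = -0.00184°.
Converting to metres (1° lat = 111177 m, cos φ = 0.753061): observed ΔN = 463.6 m, observed ΔE = -154.1 m.
Subtracting the expected shift leaves a residual of 463.6 − (425.5) = 38.1 m north and -154.1 − (-144.4) = -9.7 m east.
Residual distance = √(38.1² + (-9.7)²) = 39.3 m.

39 m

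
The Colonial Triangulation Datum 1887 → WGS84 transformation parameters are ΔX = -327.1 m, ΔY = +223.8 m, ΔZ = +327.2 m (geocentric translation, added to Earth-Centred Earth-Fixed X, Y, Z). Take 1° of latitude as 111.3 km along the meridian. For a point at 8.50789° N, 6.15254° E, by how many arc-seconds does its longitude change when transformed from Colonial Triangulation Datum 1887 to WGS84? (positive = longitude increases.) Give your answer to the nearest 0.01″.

sin φ = 0.147946, cos φ = 0.988995, sin λ = 0.107176, cos λ = 0.994240.
East component: ΔE = −sin λ·ΔX + cos λ·ΔY = −(0.107176)(-327.1) + (0.994240)(223.8) = 257.57 m.
1° of latitude spans 111300 m; at latitude φ, 1° of longitude spans that × cos φ = 110075.2 m, so Δλ = 257.57 / 110075.2 × 3600 = 8.424″.

Δλ = 8.42″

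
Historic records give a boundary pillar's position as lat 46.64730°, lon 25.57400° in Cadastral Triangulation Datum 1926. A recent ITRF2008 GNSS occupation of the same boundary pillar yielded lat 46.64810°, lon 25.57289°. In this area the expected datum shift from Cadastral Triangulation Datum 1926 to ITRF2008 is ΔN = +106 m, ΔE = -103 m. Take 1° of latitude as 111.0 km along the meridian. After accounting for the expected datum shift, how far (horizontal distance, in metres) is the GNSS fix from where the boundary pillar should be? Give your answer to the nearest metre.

Observed coordinate differences: Δφ = +0.00080°, Δλ = -0.00111°.
Converting to metres (1° lat = 111000 m, cos φ = 0.686487): observed ΔN = 88.8 m, observed ΔE = -84.6 m.
Subtracting the expected shift leaves a residual of 88.8 − (106) = -17.2 m north and -84.6 − (-103) = 18.4 m east.
Residual distance = √((-17.2)² + 18.4²) = 25.2 m.

25 m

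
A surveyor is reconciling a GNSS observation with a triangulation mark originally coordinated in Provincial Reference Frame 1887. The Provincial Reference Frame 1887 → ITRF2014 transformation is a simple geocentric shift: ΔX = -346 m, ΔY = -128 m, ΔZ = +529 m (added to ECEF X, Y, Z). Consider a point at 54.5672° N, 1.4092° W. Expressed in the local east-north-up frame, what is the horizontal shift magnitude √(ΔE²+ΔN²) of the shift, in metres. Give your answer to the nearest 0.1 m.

The local east axis at (φ, λ) is (−sin λ, cos λ, 0), so ΔE = −sin(-1.4092°)·(-346) + cos(-1.4092°)·(-128) = -136.47 m.
The local north axis is (−sin φ cos λ, −sin φ sin λ, cos φ), giving ΔN = 281.834 − 2.565 + 306.687 = 585.96 m.
Horizontal magnitude = √(ΔE² + ΔN²) = √((-136.47)² + 585.96²) = 601.64 m.

601.6 m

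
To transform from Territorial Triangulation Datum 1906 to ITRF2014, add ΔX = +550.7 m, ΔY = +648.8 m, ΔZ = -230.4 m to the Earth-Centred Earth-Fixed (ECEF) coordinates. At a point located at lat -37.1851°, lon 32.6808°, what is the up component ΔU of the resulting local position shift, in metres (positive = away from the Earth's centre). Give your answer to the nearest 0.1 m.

At φ = -37.1851°, λ = 32.6808°: sin φ = -0.604392, cos φ = 0.796687, sin λ = 0.539958, cos λ = 0.841692.
ΔU = cos φ cos λ·ΔX + cos φ sin λ·ΔY + sin φ·ΔZ = (0.796687)(0.841692)(550.7) + (0.796687)(0.539958)(648.8) + (-0.604392)(-230.4) = 787.63 m.

ΔU = 787.6 m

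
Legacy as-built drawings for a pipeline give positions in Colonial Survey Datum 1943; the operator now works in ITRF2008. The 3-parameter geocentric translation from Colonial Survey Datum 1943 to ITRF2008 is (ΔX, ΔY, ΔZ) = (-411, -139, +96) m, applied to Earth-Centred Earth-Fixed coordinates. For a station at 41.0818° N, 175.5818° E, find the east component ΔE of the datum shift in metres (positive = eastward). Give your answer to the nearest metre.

At φ = 41.0818°, λ = 175.5818°: sin φ = 0.657136, cos φ = 0.753772, sin λ = 0.077036, cos λ = -0.997028.
ΔE = −sin λ·ΔX + cos λ·ΔY = −(0.077036)·(-411) + (-0.997028)·(-139) = 170.25 m.

ΔE = 170 m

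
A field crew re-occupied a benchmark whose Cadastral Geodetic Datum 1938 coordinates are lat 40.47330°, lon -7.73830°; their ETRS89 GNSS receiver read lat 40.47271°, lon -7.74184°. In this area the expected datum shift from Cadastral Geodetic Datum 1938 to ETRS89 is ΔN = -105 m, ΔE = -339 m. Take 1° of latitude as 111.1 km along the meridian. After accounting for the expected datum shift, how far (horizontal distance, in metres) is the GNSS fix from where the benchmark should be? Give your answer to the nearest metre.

Observed coordinate differences: Δφ = -0.00059°, Δλ = -0.00354°.
Converting to metres (1° lat = 111100 m, cos φ = 0.760709): observed ΔN = -65.5 m, observed ΔE = -299.2 m.
Subtracting the expected shift leaves a residual of -65.5 − (-105) = 39.5 m north and -299.2 − (-339) = 39.8 m east.
Residual distance = √(39.5² + 39.8²) = 56.1 m.

56 m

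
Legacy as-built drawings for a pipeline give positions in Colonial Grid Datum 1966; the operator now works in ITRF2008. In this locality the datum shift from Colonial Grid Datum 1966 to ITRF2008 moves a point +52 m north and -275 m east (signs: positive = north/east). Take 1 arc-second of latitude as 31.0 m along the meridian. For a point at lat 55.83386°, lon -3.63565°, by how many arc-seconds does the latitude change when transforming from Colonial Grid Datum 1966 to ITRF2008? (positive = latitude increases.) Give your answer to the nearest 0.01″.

1″ of latitude = 31.00 m, so Δφ = 52.0 / 31.00 = 1.677″.

Δφ = 1.68″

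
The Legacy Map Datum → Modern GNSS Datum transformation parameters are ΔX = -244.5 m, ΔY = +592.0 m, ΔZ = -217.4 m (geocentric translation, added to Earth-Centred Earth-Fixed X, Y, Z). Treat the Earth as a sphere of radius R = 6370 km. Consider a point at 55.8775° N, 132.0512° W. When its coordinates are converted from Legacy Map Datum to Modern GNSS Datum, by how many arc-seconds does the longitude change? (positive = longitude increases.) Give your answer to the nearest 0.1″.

Δλ = -33.4″

sin φ = 0.827840, cos φ = 0.560964, sin λ = -0.742547, cos λ = -0.669794.
East component: ΔE = −sin λ·ΔX + cos λ·ΔY = −(-0.742547)(-244.5) + (-0.669794)(592.0) = -578.07 m.
1° of latitude spans πR/180 = 111177 m; at latitude φ, 1° of longitude spans that × cos φ = 62366.6 m, so Δλ = -578.07 / 62366.6 × 3600 = -33.368″.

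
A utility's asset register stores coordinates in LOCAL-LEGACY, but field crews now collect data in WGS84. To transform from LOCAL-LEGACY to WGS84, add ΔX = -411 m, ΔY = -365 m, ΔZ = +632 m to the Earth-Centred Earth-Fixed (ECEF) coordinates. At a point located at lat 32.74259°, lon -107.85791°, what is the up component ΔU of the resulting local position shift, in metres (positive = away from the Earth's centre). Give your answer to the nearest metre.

At φ = 32.74259°, λ = -107.85791°: sin φ = 0.540866, cos φ = 0.841109, sin λ = -0.951820, cos λ = -0.306657.
ΔU = cos φ cos λ·ΔX + cos φ sin λ·ΔY + sin φ·ΔZ = (0.841109)(-0.306657)(-411) + (0.841109)(-0.951820)(-365) + (0.540866)(632) = 740.05 m.

ΔU = 740 m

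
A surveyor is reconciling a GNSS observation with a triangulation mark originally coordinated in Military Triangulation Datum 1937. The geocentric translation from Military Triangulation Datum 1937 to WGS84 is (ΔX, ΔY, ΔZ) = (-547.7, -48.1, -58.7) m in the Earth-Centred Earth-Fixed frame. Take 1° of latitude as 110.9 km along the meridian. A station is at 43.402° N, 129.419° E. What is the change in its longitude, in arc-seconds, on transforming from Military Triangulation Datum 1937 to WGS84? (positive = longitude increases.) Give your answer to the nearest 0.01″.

sin φ = 0.687113, cos φ = 0.726551, sin λ = 0.772523, cos λ = -0.634987.
East component: ΔE = −sin λ·ΔX + cos λ·ΔY = −(0.772523)(-547.7) + (-0.634987)(-48.1) = 453.65 m.
1° of latitude spans 110900 m; at latitude φ, 1° of longitude spans that × cos φ = 80574.5 m, so Δλ = 453.65 / 80574.5 × 3600 = 20.269″.

Δλ = 20.27″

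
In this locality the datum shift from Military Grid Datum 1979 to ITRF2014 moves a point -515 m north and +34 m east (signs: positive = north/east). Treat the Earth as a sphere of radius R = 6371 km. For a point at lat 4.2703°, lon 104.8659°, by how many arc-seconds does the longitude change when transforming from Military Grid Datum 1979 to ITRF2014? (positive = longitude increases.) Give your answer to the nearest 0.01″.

Δλ = 1.10″

At latitude 4.2703°, cos φ = 0.997224.
One radian of longitude at latitude φ spans R cos φ, so Δλ = ΔE / (R cos φ) = 34.0 / (6371000 × 0.997224) = 5.3515e-06 rad = 1.104″.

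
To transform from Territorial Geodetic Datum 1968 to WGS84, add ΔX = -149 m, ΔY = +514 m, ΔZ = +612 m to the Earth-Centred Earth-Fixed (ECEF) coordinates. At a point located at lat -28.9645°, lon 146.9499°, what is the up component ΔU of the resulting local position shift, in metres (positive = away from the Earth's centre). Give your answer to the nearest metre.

At φ = -28.9645°, λ = 146.9499°: sin φ = -0.484268, cos φ = 0.874920, sin λ = 0.545372, cos λ = -0.838194.
ΔU = cos φ cos λ·ΔX + cos φ sin λ·ΔY + sin φ·ΔZ = (0.874920)(-0.838194)(-149) + (0.874920)(0.545372)(514) + (-0.484268)(612) = 58.16 m.

ΔU = 58 m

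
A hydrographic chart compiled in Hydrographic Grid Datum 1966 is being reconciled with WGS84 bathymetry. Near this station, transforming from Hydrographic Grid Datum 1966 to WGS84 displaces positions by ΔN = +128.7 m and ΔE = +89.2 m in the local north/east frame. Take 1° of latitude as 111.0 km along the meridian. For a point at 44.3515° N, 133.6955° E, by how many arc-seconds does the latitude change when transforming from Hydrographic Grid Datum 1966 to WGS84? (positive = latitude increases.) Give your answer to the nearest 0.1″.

Δφ = 4.2″

1° of latitude = 111.0 km, so Δφ = 128.7 / 111000 = 0.0011595° = 4.174″.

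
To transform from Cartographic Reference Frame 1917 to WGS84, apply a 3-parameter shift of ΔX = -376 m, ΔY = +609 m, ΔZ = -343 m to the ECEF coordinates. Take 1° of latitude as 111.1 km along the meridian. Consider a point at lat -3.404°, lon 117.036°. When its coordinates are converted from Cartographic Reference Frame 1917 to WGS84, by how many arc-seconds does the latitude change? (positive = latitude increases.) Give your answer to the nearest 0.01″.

Δφ = -9.72″

sin φ = -0.059376, cos φ = 0.998236, sin λ = 0.890721, cos λ = -0.454550.
North component: ΔN = −sin φ cos λ·ΔX − sin φ sin λ·ΔY + cos φ·ΔZ = −(-0.059376)(-0.454550)(-376) − (-0.059376)(0.890721)(609) + (0.998236)(-343) = -300.04 m.
1° of latitude spans 111100 m, so Δφ = -300.04 / 111100 × 3600 = -9.722″.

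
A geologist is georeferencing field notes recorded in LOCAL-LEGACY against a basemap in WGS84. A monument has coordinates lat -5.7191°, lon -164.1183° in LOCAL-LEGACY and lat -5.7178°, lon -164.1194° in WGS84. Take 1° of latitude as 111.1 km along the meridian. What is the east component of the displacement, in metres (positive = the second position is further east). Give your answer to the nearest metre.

Δφ = -5.7178° − -5.7191° = +0.0013°; Δλ = -164.1194° − -164.1183° = -0.0011°.
ΔN = Δφ × 111100 = 144.4 m; ΔE = Δλ × 111100 × cos(-5.7191°) = -0.0011 × 111100 × 0.995022 = -121.6 m.

ΔE = -122 m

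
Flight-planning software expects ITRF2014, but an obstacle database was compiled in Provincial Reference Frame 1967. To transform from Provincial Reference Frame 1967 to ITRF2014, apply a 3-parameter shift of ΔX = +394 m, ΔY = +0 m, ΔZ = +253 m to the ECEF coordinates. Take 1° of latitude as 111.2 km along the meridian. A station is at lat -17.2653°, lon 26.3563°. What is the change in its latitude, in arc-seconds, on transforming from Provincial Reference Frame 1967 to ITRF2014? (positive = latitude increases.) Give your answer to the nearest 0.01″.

Δφ = 11.21″

sin φ = -0.296797, cos φ = 0.954941, sin λ = 0.443952, cos λ = 0.896051.
North component: ΔN = −sin φ cos λ·ΔX − sin φ sin λ·ΔY + cos φ·ΔZ = −(-0.296797)(0.896051)(394) − (-0.296797)(0.443952)(0) + (0.954941)(253) = 346.38 m.
1° of latitude spans 111200 m, so Δφ = 346.38 / 111200 × 3600 = 11.214″.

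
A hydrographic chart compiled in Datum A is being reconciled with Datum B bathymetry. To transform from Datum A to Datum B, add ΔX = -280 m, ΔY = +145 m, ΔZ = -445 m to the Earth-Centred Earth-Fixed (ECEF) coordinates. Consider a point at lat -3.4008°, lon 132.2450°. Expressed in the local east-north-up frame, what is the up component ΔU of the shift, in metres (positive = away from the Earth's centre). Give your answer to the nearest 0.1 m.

ΔU = 321.5 m

At φ = -3.4008°, λ = 132.2450°: sin φ = -0.059320, cos φ = 0.998239, sin λ = 0.740277, cos λ = -0.672302.
ΔU = cos φ cos λ·ΔX + cos φ sin λ·ΔY + sin φ·ΔZ = (0.998239)(-0.672302)(-280) + (0.998239)(0.740277)(145) + (-0.059320)(-445) = 321.46 m.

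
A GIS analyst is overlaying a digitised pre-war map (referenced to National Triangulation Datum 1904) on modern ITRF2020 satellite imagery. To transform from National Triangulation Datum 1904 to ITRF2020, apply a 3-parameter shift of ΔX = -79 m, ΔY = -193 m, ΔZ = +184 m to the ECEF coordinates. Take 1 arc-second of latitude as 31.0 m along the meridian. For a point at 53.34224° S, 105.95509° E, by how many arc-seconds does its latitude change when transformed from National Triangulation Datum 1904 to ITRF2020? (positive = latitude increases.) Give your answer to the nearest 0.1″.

Δφ = -0.7″

sin φ = -0.802216, cos φ = 0.597034, sin λ = 0.961477, cos λ = -0.274884.
North component: ΔN = −sin φ cos λ·ΔX − sin φ sin λ·ΔY + cos φ·ΔZ = −(-0.802216)(-0.274884)(-79) − (-0.802216)(0.961477)(-193) + (0.597034)(184) = -21.59 m.
1° of latitude spans 3600 × 31.00 = 111600 m, so Δφ = -21.59 / 111600 × 3600 = -0.696″.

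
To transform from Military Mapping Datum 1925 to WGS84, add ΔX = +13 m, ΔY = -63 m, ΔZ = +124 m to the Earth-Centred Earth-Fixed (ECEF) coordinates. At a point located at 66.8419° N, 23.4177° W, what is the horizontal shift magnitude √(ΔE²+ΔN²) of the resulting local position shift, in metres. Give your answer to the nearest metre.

55 m

The local east axis at (φ, λ) is (−sin λ, cos λ, 0), so ΔE = −sin(-23.4177°)·13 + cos(-23.4177°)·(-63) = -52.64 m.
The local north axis is (−sin φ cos λ, −sin φ sin λ, cos φ), giving ΔN = -10.968 − 23.021 + 48.765 = 14.78 m.
Horizontal magnitude = √(ΔE² + ΔN²) = √((-52.64)² + 14.78²) = 54.68 m.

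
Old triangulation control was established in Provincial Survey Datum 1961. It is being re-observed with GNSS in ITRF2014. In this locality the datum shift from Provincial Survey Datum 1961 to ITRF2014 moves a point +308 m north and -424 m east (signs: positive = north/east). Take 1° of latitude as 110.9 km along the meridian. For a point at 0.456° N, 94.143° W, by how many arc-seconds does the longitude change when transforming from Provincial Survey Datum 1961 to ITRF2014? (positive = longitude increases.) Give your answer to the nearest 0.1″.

At latitude 0.456°, cos φ = 0.999968.
1° of longitude at this latitude = 110.9 × cos φ = 110.90 km, so Δλ = -424.0 / 110896.5 = -0.0038234° = -13.764″.

Δλ = -13.8″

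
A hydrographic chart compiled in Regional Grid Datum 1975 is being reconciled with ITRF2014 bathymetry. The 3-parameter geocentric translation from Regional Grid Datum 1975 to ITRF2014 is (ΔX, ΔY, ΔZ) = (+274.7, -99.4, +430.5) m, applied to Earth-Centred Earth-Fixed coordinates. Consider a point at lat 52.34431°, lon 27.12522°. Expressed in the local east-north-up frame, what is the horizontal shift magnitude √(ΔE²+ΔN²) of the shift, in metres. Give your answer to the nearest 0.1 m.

238.3 m

At φ = 52.34431°, λ = 27.12522°: sin φ = 0.791696, cos φ = 0.610915, sin λ = 0.455937, cos λ = 0.890012.
ΔE = −sin λ·ΔX + cos λ·ΔY = −(0.455937)·(274.7) + (0.890012)·(-99.4) = -213.71 m.
ΔN = −sin φ cos λ·ΔX − sin φ sin λ·ΔY + cos φ·ΔZ = −(0.791696)(0.890012)(274.7) − (0.791696)(0.455937)(-99.4) + (0.610915)(430.5) = 105.32 m.
Horizontal magnitude = √(ΔE² + ΔN²) = √((-213.71)² + 105.32²) = 238.26 m.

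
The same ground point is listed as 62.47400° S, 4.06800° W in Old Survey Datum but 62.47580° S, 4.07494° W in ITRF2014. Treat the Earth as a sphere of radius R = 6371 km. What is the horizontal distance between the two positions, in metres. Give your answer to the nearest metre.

409 m

Δφ = -62.47580° − -62.47400° = -0.00180°; Δλ = -4.07494° − -4.06800° = -0.00694°.
1° along a meridian = πR/180 = 111195 m.
ΔN = Δφ × 111195 = -200.2 m; ΔE = Δλ × 111195 × cos(-62.47400°) = -0.00694 × 111195 × 0.462151 = -356.6 m.
Distance = √(ΔE² + ΔN²) = √((-356.6)² + (-200.2)²) = 409.0 m.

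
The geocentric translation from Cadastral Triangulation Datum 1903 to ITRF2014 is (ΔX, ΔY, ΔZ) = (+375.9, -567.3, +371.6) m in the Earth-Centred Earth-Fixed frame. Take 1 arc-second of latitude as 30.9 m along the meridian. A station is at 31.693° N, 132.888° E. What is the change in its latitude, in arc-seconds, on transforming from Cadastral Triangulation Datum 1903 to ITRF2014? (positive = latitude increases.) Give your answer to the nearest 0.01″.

sin φ = 0.525368, cos φ = 0.850875, sin λ = 0.732685, cos λ = -0.680567.
North component: ΔN = −sin φ cos λ·ΔX − sin φ sin λ·ΔY + cos φ·ΔZ = −(0.525368)(-0.680567)(375.9) − (0.525368)(0.732685)(-567.3) + (0.850875)(371.6) = 668.96 m.
1° of latitude spans 3600 × 30.90 = 111240 m, so Δφ = 668.96 / 111240 × 3600 = 21.649″.

Δφ = 21.65″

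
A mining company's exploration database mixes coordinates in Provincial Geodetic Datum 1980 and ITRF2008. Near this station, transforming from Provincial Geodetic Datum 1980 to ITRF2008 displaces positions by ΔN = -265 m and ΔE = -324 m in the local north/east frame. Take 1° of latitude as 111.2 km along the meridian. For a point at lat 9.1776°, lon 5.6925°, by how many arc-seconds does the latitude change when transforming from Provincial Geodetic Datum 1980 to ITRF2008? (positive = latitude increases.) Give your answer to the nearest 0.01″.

Δφ = -8.58″

1° of latitude = 111.2 km, so Δφ = -265.0 / 111200 = -0.0023831° = -8.579″.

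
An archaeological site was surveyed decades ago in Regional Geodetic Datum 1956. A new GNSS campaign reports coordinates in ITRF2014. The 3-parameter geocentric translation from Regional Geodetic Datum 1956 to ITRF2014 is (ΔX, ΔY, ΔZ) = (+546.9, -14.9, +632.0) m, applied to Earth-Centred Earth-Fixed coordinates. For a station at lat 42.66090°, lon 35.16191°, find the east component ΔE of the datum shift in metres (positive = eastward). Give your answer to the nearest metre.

At φ = 42.66090°, λ = 35.16191°: sin φ = 0.677658, cos φ = 0.735377, sin λ = 0.575889, cos λ = 0.817528.
ΔE = −sin λ·ΔX + cos λ·ΔY = −(0.575889)·(546.9) + (0.817528)·(-14.9) = -327.13 m.

ΔE = -327 m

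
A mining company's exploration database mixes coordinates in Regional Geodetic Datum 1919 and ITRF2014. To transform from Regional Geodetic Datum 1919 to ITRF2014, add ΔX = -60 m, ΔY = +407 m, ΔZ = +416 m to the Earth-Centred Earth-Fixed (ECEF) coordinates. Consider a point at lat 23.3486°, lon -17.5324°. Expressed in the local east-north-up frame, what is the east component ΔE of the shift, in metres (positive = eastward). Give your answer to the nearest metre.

ΔE = 370 m

The local east axis at (φ, λ) is (−sin λ, cos λ, 0), so ΔE = −sin(-17.5324°)·(-60) + cos(-17.5324°)·407 = 370.02 m.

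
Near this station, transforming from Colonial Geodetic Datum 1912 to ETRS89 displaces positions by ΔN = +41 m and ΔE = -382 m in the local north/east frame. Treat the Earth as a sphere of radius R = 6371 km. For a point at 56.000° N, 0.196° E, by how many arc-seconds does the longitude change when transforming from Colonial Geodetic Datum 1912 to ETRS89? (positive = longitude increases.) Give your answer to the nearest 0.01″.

Δλ = -22.12″

At latitude 56.000°, cos φ = 0.559193.
One radian of longitude at latitude φ spans R cos φ, so Δλ = ΔE / (R cos φ) = -382.0 / (6371000 × 0.559193) = -1.0722e-04 rad = -22.117″.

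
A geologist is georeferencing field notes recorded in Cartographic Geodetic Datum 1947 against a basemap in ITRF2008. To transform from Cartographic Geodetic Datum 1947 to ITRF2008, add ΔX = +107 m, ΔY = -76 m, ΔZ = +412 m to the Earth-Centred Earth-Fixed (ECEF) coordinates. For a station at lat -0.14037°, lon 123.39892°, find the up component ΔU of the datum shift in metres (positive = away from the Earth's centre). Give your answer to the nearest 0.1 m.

The local up (radial) axis is (cos φ cos λ, cos φ sin λ, sin φ), giving ΔU = -58.900 − 63.449 − 1.009 = -123.36 m.

ΔU = -123.4 m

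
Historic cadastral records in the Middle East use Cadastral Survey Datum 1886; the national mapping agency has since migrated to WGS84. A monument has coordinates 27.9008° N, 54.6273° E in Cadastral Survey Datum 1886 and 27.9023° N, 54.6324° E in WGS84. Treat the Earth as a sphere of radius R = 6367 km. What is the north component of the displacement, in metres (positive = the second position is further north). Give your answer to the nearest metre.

Δφ = 27.9023° − 27.9008° = +0.0015°; Δλ = 54.6324° − 54.6273° = +0.0051°.
1° along a meridian = πR/180 = 111125 m.
ΔN = Δφ × 111125 = 166.7 m; ΔE = Δλ × 111125 × cos(27.9008°) = +0.0051 × 111125 × 0.883759 = 500.9 m.

ΔN = 167 m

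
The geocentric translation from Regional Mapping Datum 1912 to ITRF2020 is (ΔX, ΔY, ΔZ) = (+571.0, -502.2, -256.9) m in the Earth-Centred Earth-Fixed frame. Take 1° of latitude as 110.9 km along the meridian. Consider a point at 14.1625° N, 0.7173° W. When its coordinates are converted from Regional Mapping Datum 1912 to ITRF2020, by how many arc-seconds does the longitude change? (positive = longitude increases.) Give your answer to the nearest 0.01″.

sin φ = 0.244673, cos φ = 0.969606, sin λ = -0.012519, cos λ = 0.999922.
East component: ΔE = −sin λ·ΔX + cos λ·ΔY = −(-0.012519)(571.0) + (0.999922)(-502.2) = -495.01 m.
1° of latitude spans 110900 m; at latitude φ, 1° of longitude spans that × cos φ = 107529.3 m, so Δλ = -495.01 / 107529.3 × 3600 = -16.573″.

Δλ = -16.57″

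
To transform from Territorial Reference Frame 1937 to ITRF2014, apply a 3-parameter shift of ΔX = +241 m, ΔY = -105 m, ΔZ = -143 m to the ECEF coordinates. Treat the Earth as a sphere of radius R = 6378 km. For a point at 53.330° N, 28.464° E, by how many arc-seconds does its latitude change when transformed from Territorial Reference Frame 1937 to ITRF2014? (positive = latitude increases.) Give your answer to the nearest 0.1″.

Δφ = -7.0″

sin φ = 0.802088, cos φ = 0.597205, sin λ = 0.476606, cos λ = 0.879117.
North component: ΔN = −sin φ cos λ·ΔX − sin φ sin λ·ΔY + cos φ·ΔZ = −(0.802088)(0.879117)(241) − (0.802088)(0.476606)(-105) + (0.597205)(-143) = -215.20 m.
1° of latitude spans πR/180 = 111317 m, so Δφ = -215.20 / 111317 × 3600 = -6.959″.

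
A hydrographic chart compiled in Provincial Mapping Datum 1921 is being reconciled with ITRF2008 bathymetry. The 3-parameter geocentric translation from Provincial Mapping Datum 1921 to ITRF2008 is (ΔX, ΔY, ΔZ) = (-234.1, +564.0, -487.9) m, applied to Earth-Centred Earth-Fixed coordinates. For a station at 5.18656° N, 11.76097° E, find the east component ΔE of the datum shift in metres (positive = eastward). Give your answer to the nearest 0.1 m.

ΔE = 599.9 m

At φ = 5.18656°, λ = 11.76097°: sin φ = 0.090399, cos φ = 0.995906, sin λ = 0.203829, cos λ = 0.979006.
ΔE = −sin λ·ΔX + cos λ·ΔY = −(0.203829)·(-234.1) + (0.979006)·(564.0) = 599.88 m.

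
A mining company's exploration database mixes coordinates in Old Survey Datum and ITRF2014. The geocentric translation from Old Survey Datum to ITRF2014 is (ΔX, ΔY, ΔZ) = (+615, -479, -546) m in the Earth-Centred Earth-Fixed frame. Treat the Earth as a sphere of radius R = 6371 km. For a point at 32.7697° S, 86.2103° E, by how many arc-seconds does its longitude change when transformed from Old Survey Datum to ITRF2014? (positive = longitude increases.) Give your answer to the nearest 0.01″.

Δλ = -24.85″

sin φ = -0.541264, cos φ = 0.840853, sin λ = 0.997813, cos λ = 0.066095.
East component: ΔE = −sin λ·ΔX + cos λ·ΔY = −(0.997813)(615) + (0.066095)(-479) = -645.31 m.
1° of latitude spans πR/180 = 111195 m; at latitude φ, 1° of longitude spans that × cos φ = 93498.6 m, so Δλ = -645.31 / 93498.6 × 3600 = -24.847″.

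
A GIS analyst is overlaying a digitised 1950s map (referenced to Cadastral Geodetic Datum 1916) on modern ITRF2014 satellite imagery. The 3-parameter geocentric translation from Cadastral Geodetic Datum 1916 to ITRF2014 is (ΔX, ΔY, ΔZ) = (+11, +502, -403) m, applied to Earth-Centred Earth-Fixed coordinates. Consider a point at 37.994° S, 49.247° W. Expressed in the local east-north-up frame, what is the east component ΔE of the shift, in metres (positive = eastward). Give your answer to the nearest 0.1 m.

The local east axis at (φ, λ) is (−sin λ, cos λ, 0), so ΔE = −sin(-49.247°)·11 + cos(-49.247°)·502 = 336.04 m.

ΔE = 336.0 m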